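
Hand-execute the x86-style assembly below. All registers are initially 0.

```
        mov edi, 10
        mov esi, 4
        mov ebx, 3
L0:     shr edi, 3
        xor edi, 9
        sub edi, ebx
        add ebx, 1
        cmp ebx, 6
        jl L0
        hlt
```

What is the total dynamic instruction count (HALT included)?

22

mov edi, 10 → edi=10
mov esi, 4 → esi=4
mov ebx, 3 → ebx=3
shr edi, 3 → edi=10>>3=1
xor edi, 9 → edi=1^9=8
sub edi, ebx → edi=8-3=5
add ebx, 1 → ebx=3+1=4
cmp ebx, 6  (cmp 4,6)
jl L0: taken
shr edi, 3 → edi=5>>3=0
xor edi, 9 → edi=0^9=9
sub edi, ebx → edi=9-4=5
add ebx, 1 → ebx=4+1=5
cmp ebx, 6  (cmp 5,6)
jl L0: taken
shr edi, 3 → edi=5>>3=0
xor edi, 9 → edi=0^9=9
sub edi, ebx → edi=9-5=4
add ebx, 1 → ebx=5+1=6
cmp ebx, 6  (cmp 6,6)
jl L0: not taken
halt.
Total executed instructions: 22.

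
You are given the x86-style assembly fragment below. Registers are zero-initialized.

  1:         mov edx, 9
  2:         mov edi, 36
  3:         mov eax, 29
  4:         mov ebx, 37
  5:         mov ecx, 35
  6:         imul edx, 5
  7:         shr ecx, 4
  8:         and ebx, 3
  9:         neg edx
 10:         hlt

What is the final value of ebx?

1

after mov edx, 9: edx=9
after mov edi, 36: edi=36
after mov eax, 29: eax=29
after mov ebx, 37: ebx=37
after mov ecx, 35: ecx=35
after imul edx, 5: edx=9*5=45
after shr ecx, 4: ecx=35>>4=2
after and ebx, 3: ebx=37&3=1
after neg edx: edx=-(45)=-45
halt.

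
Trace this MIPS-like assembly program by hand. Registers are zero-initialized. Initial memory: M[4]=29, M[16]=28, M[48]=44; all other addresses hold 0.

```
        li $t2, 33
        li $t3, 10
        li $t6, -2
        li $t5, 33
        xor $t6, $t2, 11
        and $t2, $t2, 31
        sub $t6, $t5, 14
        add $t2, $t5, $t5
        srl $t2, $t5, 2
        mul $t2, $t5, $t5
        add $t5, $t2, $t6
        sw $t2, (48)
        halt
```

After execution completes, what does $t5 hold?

1108

$t2=33
$t3=10
$t6=-2
$t5=33
$t6=33^11=42
$t2=33&31=1
$t6=33-14=19
$t2=33+33=66
$t2=33>>2=8
$t2=33*33=1089
$t5=1089+19=1108
sw $t2, (48) → M[48]=1089
halt.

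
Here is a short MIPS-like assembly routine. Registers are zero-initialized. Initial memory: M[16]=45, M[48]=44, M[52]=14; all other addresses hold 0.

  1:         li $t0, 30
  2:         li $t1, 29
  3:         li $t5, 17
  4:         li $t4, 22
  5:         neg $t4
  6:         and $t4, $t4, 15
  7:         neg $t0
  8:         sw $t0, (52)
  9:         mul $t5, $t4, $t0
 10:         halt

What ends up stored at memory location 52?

$t0=30
$t1=29
$t5=17
$t4=22
$t4=-(22)=-22
$t4=(-22)&15=10
$t0=-(30)=-30
sw $t0, (52) → M[52]=-30
$t5=10*(-30)=-300
halt.

-30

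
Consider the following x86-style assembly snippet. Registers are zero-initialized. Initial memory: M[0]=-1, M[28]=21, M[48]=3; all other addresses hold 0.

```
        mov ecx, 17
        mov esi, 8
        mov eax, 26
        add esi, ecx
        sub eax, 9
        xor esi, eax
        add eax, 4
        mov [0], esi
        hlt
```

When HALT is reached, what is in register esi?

8

after mov ecx, 17: ecx=17
after mov esi, 8: esi=8
after mov eax, 26: eax=26
after add esi, ecx: esi=8+17=25
after sub eax, 9: eax=26-9=17
after xor esi, eax: esi=25^17=8
after add eax, 4: eax=17+4=21
mov [0], esi → M[0]=8
halt.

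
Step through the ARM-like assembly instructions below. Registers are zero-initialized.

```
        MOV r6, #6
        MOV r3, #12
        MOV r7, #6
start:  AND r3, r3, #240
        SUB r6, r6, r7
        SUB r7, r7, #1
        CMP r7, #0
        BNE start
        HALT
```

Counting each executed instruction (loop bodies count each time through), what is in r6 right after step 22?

MOV r6, #6 → r6=6
MOV r3, #12 → r3=12
MOV r7, #6 → r7=6
AND r3, r3, #240 → r3=12&240=0
SUB r6, r6, r7 → r6=6-6=0
SUB r7, r7, #1 → r7=6-1=5
CMP r7, #0  (cmp 5,0)
BNE start: taken
AND r3, r3, #240 → r3=0&240=0
SUB r6, r6, r7 → r6=0-5=-5
SUB r7, r7, #1 → r7=5-1=4
CMP r7, #0  (cmp 4,0)
BNE start: taken
AND r3, r3, #240 → r3=0&240=0
SUB r6, r6, r7 → r6=(-5)-4=-9
SUB r7, r7, #1 → r7=4-1=3
CMP r7, #0  (cmp 3,0)
BNE start: taken
AND r3, r3, #240 → r3=0&240=0
SUB r6, r6, r7 → r6=(-9)-3=-12
SUB r7, r7, #1 → r7=3-1=2
CMP r7, #0  (cmp 2,0)
After step 22: r6 = -12.

-12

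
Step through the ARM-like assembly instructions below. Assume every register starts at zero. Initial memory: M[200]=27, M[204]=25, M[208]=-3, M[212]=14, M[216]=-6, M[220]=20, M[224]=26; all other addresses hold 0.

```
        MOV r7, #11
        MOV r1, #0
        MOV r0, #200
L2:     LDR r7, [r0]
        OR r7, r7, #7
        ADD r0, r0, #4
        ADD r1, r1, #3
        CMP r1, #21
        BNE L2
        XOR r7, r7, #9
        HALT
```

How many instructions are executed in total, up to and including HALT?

47

after MOV r7, #11: r7=11
after MOV r1, #0: r1=0
after MOV r0, #200: r0=200
after LDR r7, [r0]: r7=M[200]=27
after OR r7, r7, #7: r7=27|7=31
after ADD r0, r0, #4: r0=200+4=204
after ADD r1, r1, #3: r1=0+3=3
CMP r1, #21  (cmp 3,21)
BNE L2: taken
after LDR r7, [r0]: r7=M[204]=25
after OR r7, r7, #7: r7=25|7=31
after ADD r0, r0, #4: r0=204+4=208
after ADD r1, r1, #3: r1=3+3=6
CMP r1, #21  (cmp 6,21)
BNE L2: taken
after LDR r7, [r0]: r7=M[208]=-3
after OR r7, r7, #7: r7=(-3)|7=-1
after ADD r0, r0, #4: r0=208+4=212
after ADD r1, r1, #3: r1=6+3=9
CMP r1, #21  (cmp 9,21)
BNE L2: taken
after LDR r7, [r0]: r7=M[212]=14
after OR r7, r7, #7: r7=14|7=15
after ADD r0, r0, #4: r0=212+4=216
after ADD r1, r1, #3: r1=9+3=12
CMP r1, #21  (cmp 12,21)
BNE L2: taken
after LDR r7, [r0]: r7=M[216]=-6
after OR r7, r7, #7: r7=(-6)|7=-1
after ADD r0, r0, #4: r0=216+4=220
after ADD r1, r1, #3: r1=12+3=15
CMP r1, #21  (cmp 15,21)
BNE L2: taken
after LDR r7, [r0]: r7=M[220]=20
after OR r7, r7, #7: r7=20|7=23
after ADD r0, r0, #4: r0=220+4=224
after ADD r1, r1, #3: r1=15+3=18
CMP r1, #21  (cmp 18,21)
BNE L2: taken
after LDR r7, [r0]: r7=M[224]=26
after OR r7, r7, #7: r7=26|7=31
after ADD r0, r0, #4: r0=224+4=228
after ADD r1, r1, #3: r1=18+3=21
CMP r1, #21  (cmp 21,21)
BNE L2: not taken
after XOR r7, r7, #9: r7=31^9=22
halt.
Total executed instructions: 47.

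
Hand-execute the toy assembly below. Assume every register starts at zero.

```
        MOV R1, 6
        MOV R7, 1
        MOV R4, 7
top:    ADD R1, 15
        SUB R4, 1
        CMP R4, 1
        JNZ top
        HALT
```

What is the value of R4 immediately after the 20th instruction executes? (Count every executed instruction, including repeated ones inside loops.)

R1=6
R7=1
R4=7
R1=6+15=21
R4=7-1=6
CMP R4, 1  (cmp 6,1)
JNZ top: taken
R1=21+15=36
R4=6-1=5
CMP R4, 1  (cmp 5,1)
JNZ top: taken
R1=36+15=51
R4=5-1=4
CMP R4, 1  (cmp 4,1)
JNZ top: taken
R1=51+15=66
R4=4-1=3
CMP R4, 1  (cmp 3,1)
JNZ top: taken
R1=66+15=81
After step 20: R4 = 3.

3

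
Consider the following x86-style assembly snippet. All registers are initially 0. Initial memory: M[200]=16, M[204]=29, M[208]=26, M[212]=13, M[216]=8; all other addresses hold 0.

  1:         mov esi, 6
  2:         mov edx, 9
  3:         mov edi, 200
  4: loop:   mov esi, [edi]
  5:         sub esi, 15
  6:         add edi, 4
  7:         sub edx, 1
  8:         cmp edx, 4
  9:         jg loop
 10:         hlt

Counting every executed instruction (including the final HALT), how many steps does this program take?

34

after mov esi, 6: esi=6
after mov edx, 9: edx=9
after mov edi, 200: edi=200
after mov esi, [edi]: esi=M[200]=16
after sub esi, 15: esi=16-15=1
after add edi, 4: edi=200+4=204
after sub edx, 1: edx=9-1=8
cmp edx, 4  (cmp 8,4)
jg loop: taken
after mov esi, [edi]: esi=M[204]=29
after sub esi, 15: esi=29-15=14
after add edi, 4: edi=204+4=208
after sub edx, 1: edx=8-1=7
cmp edx, 4  (cmp 7,4)
jg loop: taken
after mov esi, [edi]: esi=M[208]=26
after sub esi, 15: esi=26-15=11
after add edi, 4: edi=208+4=212
after sub edx, 1: edx=7-1=6
cmp edx, 4  (cmp 6,4)
jg loop: taken
after mov esi, [edi]: esi=M[212]=13
after sub esi, 15: esi=13-15=-2
after add edi, 4: edi=212+4=216
after sub edx, 1: edx=6-1=5
cmp edx, 4  (cmp 5,4)
jg loop: taken
after mov esi, [edi]: esi=M[216]=8
after sub esi, 15: esi=8-15=-7
after add edi, 4: edi=216+4=220
after sub edx, 1: edx=5-1=4
cmp edx, 4  (cmp 4,4)
jg loop: not taken
halt.
Total executed instructions: 34.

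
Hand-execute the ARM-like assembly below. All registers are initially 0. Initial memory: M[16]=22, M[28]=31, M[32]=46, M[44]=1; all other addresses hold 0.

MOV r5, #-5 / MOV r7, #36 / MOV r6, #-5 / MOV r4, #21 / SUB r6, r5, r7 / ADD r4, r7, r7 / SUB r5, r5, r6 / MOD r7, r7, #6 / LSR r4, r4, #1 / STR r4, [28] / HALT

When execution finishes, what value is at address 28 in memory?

36

MOV r5, #-5 → r5=-5
MOV r7, #36 → r7=36
MOV r6, #-5 → r6=-5
MOV r4, #21 → r4=21
SUB r6, r5, r7 → r6=(-5)-36=-41
ADD r4, r7, r7 → r4=36+36=72
SUB r5, r5, r6 → r5=(-5)-(-41)=36
MOD r7, r7, #6 → r7=36%6=0
LSR r4, r4, #1 → r4=72>>1=36
STR r4, [28] → M[28]=36
halt.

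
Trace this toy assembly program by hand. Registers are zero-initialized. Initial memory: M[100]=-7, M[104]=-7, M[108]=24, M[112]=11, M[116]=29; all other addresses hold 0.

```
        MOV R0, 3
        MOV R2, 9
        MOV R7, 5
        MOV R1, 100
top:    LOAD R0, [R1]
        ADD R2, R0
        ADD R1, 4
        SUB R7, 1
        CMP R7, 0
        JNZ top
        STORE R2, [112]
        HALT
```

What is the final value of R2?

after MOV R0, 3: R0=3
after MOV R2, 9: R2=9
after MOV R7, 5: R7=5
after MOV R1, 100: R1=100
after LOAD R0, [R1]: R0=M[100]=-7
after ADD R2, R0: R2=9+(-7)=2
after ADD R1, 4: R1=100+4=104
after SUB R7, 1: R7=5-1=4
CMP R7, 0  (cmp 4,0)
JNZ top: taken
after LOAD R0, [R1]: R0=M[104]=-7
after ADD R2, R0: R2=2+(-7)=-5
after ADD R1, 4: R1=104+4=108
after SUB R7, 1: R7=4-1=3
CMP R7, 0  (cmp 3,0)
JNZ top: taken
after LOAD R0, [R1]: R0=M[108]=24
after ADD R2, R0: R2=(-5)+24=19
after ADD R1, 4: R1=108+4=112
after SUB R7, 1: R7=3-1=2
CMP R7, 0  (cmp 2,0)
JNZ top: taken
after LOAD R0, [R1]: R0=M[112]=11
after ADD R2, R0: R2=19+11=30
after ADD R1, 4: R1=112+4=116
after SUB R7, 1: R7=2-1=1
CMP R7, 0  (cmp 1,0)
JNZ top: taken
after LOAD R0, [R1]: R0=M[116]=29
after ADD R2, R0: R2=30+29=59
after ADD R1, 4: R1=116+4=120
after SUB R7, 1: R7=1-1=0
CMP R7, 0  (cmp 0,0)
JNZ top: not taken
STORE R2, [112] → M[112]=59
halt.

59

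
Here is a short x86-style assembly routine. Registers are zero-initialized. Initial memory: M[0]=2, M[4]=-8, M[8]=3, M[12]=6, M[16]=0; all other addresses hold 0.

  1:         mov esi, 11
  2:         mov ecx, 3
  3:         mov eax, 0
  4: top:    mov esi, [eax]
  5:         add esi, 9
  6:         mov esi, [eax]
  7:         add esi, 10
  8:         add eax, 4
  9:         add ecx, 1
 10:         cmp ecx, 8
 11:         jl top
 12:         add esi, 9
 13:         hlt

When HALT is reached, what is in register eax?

esi=11
ecx=3
eax=0
esi=M[0]=2
esi=2+9=11
esi=M[0]=2
esi=2+10=12
eax=0+4=4
ecx=3+1=4
cmp ecx, 8  (cmp 4,8)
jl top: taken
esi=M[4]=-8
esi=(-8)+9=1
esi=M[4]=-8
esi=(-8)+10=2
eax=4+4=8
ecx=4+1=5
cmp ecx, 8  (cmp 5,8)
jl top: taken
esi=M[8]=3
esi=3+9=12
esi=M[8]=3
esi=3+10=13
eax=8+4=12
ecx=5+1=6
cmp ecx, 8  (cmp 6,8)
jl top: taken
esi=M[12]=6
esi=6+9=15
esi=M[12]=6
esi=6+10=16
eax=12+4=16
ecx=6+1=7
cmp ecx, 8  (cmp 7,8)
jl top: taken
esi=M[16]=0
esi=0+9=9
esi=M[16]=0
esi=0+10=10
eax=16+4=20
ecx=7+1=8
cmp ecx, 8  (cmp 8,8)
jl top: not taken
esi=10+9=19
halt.

20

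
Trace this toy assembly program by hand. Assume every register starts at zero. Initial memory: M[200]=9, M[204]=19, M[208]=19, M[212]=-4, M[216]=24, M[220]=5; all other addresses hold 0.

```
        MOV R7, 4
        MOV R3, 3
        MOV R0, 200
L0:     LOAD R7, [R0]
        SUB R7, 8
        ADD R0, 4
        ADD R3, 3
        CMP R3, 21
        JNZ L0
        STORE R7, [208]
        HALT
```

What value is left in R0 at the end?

R7=4
R3=3
R0=200
R7=M[200]=9
R7=9-8=1
R0=200+4=204
R3=3+3=6
CMP R3, 21  (cmp 6,21)
JNZ L0: taken
R7=M[204]=19
R7=19-8=11
R0=204+4=208
R3=6+3=9
CMP R3, 21  (cmp 9,21)
JNZ L0: taken
R7=M[208]=19
R7=19-8=11
R0=208+4=212
R3=9+3=12
CMP R3, 21  (cmp 12,21)
JNZ L0: taken
R7=M[212]=-4
R7=(-4)-8=-12
R0=212+4=216
R3=12+3=15
CMP R3, 21  (cmp 15,21)
JNZ L0: taken
R7=M[216]=24
R7=24-8=16
R0=216+4=220
R3=15+3=18
CMP R3, 21  (cmp 18,21)
JNZ L0: taken
R7=M[220]=5
R7=5-8=-3
R0=220+4=224
R3=18+3=21
CMP R3, 21  (cmp 21,21)
JNZ L0: not taken
STORE R7, [208] → M[208]=-3
halt.

224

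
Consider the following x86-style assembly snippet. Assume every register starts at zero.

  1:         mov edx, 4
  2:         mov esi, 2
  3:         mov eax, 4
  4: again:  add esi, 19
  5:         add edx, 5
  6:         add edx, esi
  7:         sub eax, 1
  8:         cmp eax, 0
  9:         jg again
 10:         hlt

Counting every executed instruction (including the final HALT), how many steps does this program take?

after mov edx, 4: edx=4
after mov esi, 2: esi=2
after mov eax, 4: eax=4
after add esi, 19: esi=2+19=21
after add edx, 5: edx=4+5=9
after add edx, esi: edx=9+21=30
after sub eax, 1: eax=4-1=3
cmp eax, 0  (cmp 3,0)
jg again: taken
after add esi, 19: esi=21+19=40
after add edx, 5: edx=30+5=35
after add edx, esi: edx=35+40=75
after sub eax, 1: eax=3-1=2
cmp eax, 0  (cmp 2,0)
jg again: taken
after add esi, 19: esi=40+19=59
after add edx, 5: edx=75+5=80
after add edx, esi: edx=80+59=139
after sub eax, 1: eax=2-1=1
cmp eax, 0  (cmp 1,0)
jg again: taken
after add esi, 19: esi=59+19=78
after add edx, 5: edx=139+5=144
after add edx, esi: edx=144+78=222
after sub eax, 1: eax=1-1=0
cmp eax, 0  (cmp 0,0)
jg again: not taken
halt.
Total executed instructions: 28.

28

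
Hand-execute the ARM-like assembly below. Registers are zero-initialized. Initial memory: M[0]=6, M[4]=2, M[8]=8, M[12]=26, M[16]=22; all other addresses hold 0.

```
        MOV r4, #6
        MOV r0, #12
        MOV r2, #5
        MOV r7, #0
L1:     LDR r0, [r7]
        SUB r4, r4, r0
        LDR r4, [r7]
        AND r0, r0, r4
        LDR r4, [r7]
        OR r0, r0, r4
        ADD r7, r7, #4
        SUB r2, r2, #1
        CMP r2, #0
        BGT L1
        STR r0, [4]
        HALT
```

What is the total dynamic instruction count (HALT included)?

MOV r4, #6 → r4=6
MOV r0, #12 → r0=12
MOV r2, #5 → r2=5
MOV r7, #0 → r7=0
LDR r0, [r7] → r0=M[0]=6
SUB r4, r4, r0 → r4=6-6=0
LDR r4, [r7] → r4=M[0]=6
AND r0, r0, r4 → r0=6&6=6
LDR r4, [r7] → r4=M[0]=6
OR r0, r0, r4 → r0=6|6=6
ADD r7, r7, #4 → r7=0+4=4
SUB r2, r2, #1 → r2=5-1=4
CMP r2, #0  (cmp 4,0)
BGT L1: taken
LDR r0, [r7] → r0=M[4]=2
SUB r4, r4, r0 → r4=6-2=4
LDR r4, [r7] → r4=M[4]=2
AND r0, r0, r4 → r0=2&2=2
LDR r4, [r7] → r4=M[4]=2
OR r0, r0, r4 → r0=2|2=2
ADD r7, r7, #4 → r7=4+4=8
SUB r2, r2, #1 → r2=4-1=3
CMP r2, #0  (cmp 3,0)
BGT L1: taken
LDR r0, [r7] → r0=M[8]=8
SUB r4, r4, r0 → r4=2-8=-6
LDR r4, [r7] → r4=M[8]=8
AND r0, r0, r4 → r0=8&8=8
LDR r4, [r7] → r4=M[8]=8
OR r0, r0, r4 → r0=8|8=8
ADD r7, r7, #4 → r7=8+4=12
SUB r2, r2, #1 → r2=3-1=2
CMP r2, #0  (cmp 2,0)
BGT L1: taken
LDR r0, [r7] → r0=M[12]=26
SUB r4, r4, r0 → r4=8-26=-18
LDR r4, [r7] → r4=M[12]=26
AND r0, r0, r4 → r0=26&26=26
LDR r4, [r7] → r4=M[12]=26
OR r0, r0, r4 → r0=26|26=26
ADD r7, r7, #4 → r7=12+4=16
SUB r2, r2, #1 → r2=2-1=1
CMP r2, #0  (cmp 1,0)
BGT L1: taken
LDR r0, [r7] → r0=M[16]=22
SUB r4, r4, r0 → r4=26-22=4
LDR r4, [r7] → r4=M[16]=22
AND r0, r0, r4 → r0=22&22=22
LDR r4, [r7] → r4=M[16]=22
OR r0, r0, r4 → r0=22|22=22
ADD r7, r7, #4 → r7=16+4=20
SUB r2, r2, #1 → r2=1-1=0
CMP r2, #0  (cmp 0,0)
BGT L1: not taken
STR r0, [4] → M[4]=22
halt.
Total executed instructions: 56.

56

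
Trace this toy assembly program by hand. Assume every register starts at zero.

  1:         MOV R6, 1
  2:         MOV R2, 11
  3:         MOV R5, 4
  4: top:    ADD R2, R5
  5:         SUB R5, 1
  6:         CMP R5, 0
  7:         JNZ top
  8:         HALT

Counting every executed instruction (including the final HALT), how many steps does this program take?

R6=1
R2=11
R5=4
R2=11+4=15
R5=4-1=3
CMP R5, 0  (cmp 3,0)
JNZ top: taken
R2=15+3=18
R5=3-1=2
CMP R5, 0  (cmp 2,0)
JNZ top: taken
R2=18+2=20
R5=2-1=1
CMP R5, 0  (cmp 1,0)
JNZ top: taken
R2=20+1=21
R5=1-1=0
CMP R5, 0  (cmp 0,0)
JNZ top: not taken
halt.
Total executed instructions: 20.

20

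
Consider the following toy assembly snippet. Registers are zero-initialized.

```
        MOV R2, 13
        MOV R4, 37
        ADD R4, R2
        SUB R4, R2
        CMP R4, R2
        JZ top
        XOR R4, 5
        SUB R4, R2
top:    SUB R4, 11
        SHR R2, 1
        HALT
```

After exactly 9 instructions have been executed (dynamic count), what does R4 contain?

8

R2=13
R4=37
R4=37+13=50
R4=50-13=37
CMP R4, R2  (cmp 37,13)
JZ top: not taken
R4=37^5=32
R4=32-13=19
R4=19-11=8
After step 9: R4 = 8.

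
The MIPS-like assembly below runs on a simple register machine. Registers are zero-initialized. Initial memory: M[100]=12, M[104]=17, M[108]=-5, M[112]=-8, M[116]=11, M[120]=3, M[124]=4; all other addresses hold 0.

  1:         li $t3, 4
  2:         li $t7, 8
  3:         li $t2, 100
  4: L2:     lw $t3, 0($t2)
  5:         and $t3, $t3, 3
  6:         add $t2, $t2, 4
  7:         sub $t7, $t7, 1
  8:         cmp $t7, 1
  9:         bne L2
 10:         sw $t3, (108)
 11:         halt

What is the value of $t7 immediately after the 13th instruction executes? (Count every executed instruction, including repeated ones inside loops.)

6

after li $t3, 4: $t3=4
after li $t7, 8: $t7=8
after li $t2, 100: $t2=100
after lw $t3, 0($t2): $t3=M[100]=12
after and $t3, $t3, 3: $t3=12&3=0
after add $t2, $t2, 4: $t2=100+4=104
after sub $t7, $t7, 1: $t7=8-1=7
cmp $t7, 1  (cmp 7,1)
bne L2: taken
after lw $t3, 0($t2): $t3=M[104]=17
after and $t3, $t3, 3: $t3=17&3=1
after add $t2, $t2, 4: $t2=104+4=108
after sub $t7, $t7, 1: $t7=7-1=6
After step 13: $t7 = 6.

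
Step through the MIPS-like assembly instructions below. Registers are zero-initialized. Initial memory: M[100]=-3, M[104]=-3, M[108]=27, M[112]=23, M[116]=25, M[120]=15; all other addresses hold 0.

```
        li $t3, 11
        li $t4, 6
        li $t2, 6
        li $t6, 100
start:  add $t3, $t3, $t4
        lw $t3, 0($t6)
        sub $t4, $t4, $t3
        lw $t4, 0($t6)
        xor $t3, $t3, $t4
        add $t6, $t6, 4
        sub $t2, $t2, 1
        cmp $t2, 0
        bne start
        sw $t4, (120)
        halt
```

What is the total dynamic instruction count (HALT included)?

60

li $t3, 11 → $t3=11
li $t4, 6 → $t4=6
li $t2, 6 → $t2=6
li $t6, 100 → $t6=100
add $t3, $t3, $t4 → $t3=11+6=17
lw $t3, 0($t6) → $t3=M[100]=-3
sub $t4, $t4, $t3 → $t4=6-(-3)=9
lw $t4, 0($t6) → $t4=M[100]=-3
xor $t3, $t3, $t4 → $t3=(-3)^(-3)=0
add $t6, $t6, 4 → $t6=100+4=104
sub $t2, $t2, 1 → $t2=6-1=5
cmp $t2, 0  (cmp 5,0)
bne start: taken
add $t3, $t3, $t4 → $t3=0+(-3)=-3
lw $t3, 0($t6) → $t3=M[104]=-3
sub $t4, $t4, $t3 → $t4=(-3)-(-3)=0
lw $t4, 0($t6) → $t4=M[104]=-3
xor $t3, $t3, $t4 → $t3=(-3)^(-3)=0
add $t6, $t6, 4 → $t6=104+4=108
sub $t2, $t2, 1 → $t2=5-1=4
cmp $t2, 0  (cmp 4,0)
bne start: taken
add $t3, $t3, $t4 → $t3=0+(-3)=-3
lw $t3, 0($t6) → $t3=M[108]=27
sub $t4, $t4, $t3 → $t4=(-3)-27=-30
lw $t4, 0($t6) → $t4=M[108]=27
xor $t3, $t3, $t4 → $t3=27^27=0
add $t6, $t6, 4 → $t6=108+4=112
sub $t2, $t2, 1 → $t2=4-1=3
cmp $t2, 0  (cmp 3,0)
bne start: taken
add $t3, $t3, $t4 → $t3=0+27=27
lw $t3, 0($t6) → $t3=M[112]=23
sub $t4, $t4, $t3 → $t4=27-23=4
lw $t4, 0($t6) → $t4=M[112]=23
xor $t3, $t3, $t4 → $t3=23^23=0
add $t6, $t6, 4 → $t6=112+4=116
sub $t2, $t2, 1 → $t2=3-1=2
cmp $t2, 0  (cmp 2,0)
bne start: taken
add $t3, $t3, $t4 → $t3=0+23=23
lw $t3, 0($t6) → $t3=M[116]=25
sub $t4, $t4, $t3 → $t4=23-25=-2
lw $t4, 0($t6) → $t4=M[116]=25
xor $t3, $t3, $t4 → $t3=25^25=0
add $t6, $t6, 4 → $t6=116+4=120
sub $t2, $t2, 1 → $t2=2-1=1
cmp $t2, 0  (cmp 1,0)
bne start: taken
add $t3, $t3, $t4 → $t3=0+25=25
lw $t3, 0($t6) → $t3=M[120]=15
sub $t4, $t4, $t3 → $t4=25-15=10
lw $t4, 0($t6) → $t4=M[120]=15
xor $t3, $t3, $t4 → $t3=15^15=0
add $t6, $t6, 4 → $t6=120+4=124
sub $t2, $t2, 1 → $t2=1-1=0
cmp $t2, 0  (cmp 0,0)
bne start: not taken
sw $t4, (120) → M[120]=15
halt.
Total executed instructions: 60.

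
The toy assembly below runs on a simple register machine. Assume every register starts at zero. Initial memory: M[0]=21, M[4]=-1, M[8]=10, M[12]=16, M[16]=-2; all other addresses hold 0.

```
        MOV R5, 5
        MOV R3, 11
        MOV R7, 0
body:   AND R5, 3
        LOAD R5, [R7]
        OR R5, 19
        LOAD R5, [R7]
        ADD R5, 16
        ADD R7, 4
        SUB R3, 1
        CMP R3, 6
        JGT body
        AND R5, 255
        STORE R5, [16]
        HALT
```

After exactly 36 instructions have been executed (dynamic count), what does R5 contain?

32

after MOV R5, 5: R5=5
after MOV R3, 11: R3=11
after MOV R7, 0: R7=0
after AND R5, 3: R5=5&3=1
after LOAD R5, [R7]: R5=M[0]=21
after OR R5, 19: R5=21|19=23
after LOAD R5, [R7]: R5=M[0]=21
after ADD R5, 16: R5=21+16=37
after ADD R7, 4: R7=0+4=4
after SUB R3, 1: R3=11-1=10
CMP R3, 6  (cmp 10,6)
JGT body: taken
after AND R5, 3: R5=37&3=1
after LOAD R5, [R7]: R5=M[4]=-1
after OR R5, 19: R5=(-1)|19=-1
after LOAD R5, [R7]: R5=M[4]=-1
after ADD R5, 16: R5=(-1)+16=15
after ADD R7, 4: R7=4+4=8
after SUB R3, 1: R3=10-1=9
CMP R3, 6  (cmp 9,6)
JGT body: taken
after AND R5, 3: R5=15&3=3
after LOAD R5, [R7]: R5=M[8]=10
after OR R5, 19: R5=10|19=27
after LOAD R5, [R7]: R5=M[8]=10
after ADD R5, 16: R5=10+16=26
after ADD R7, 4: R7=8+4=12
after SUB R3, 1: R3=9-1=8
CMP R3, 6  (cmp 8,6)
JGT body: taken
after AND R5, 3: R5=26&3=2
after LOAD R5, [R7]: R5=M[12]=16
after OR R5, 19: R5=16|19=19
after LOAD R5, [R7]: R5=M[12]=16
after ADD R5, 16: R5=16+16=32
after ADD R7, 4: R7=12+4=16
After step 36: R5 = 32.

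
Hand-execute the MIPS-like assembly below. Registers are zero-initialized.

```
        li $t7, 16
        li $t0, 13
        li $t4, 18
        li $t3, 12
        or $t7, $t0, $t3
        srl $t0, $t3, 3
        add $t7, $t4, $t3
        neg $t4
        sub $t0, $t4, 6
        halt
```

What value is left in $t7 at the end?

after li $t7, 16: $t7=16
after li $t0, 13: $t0=13
after li $t4, 18: $t4=18
after li $t3, 12: $t3=12
after or $t7, $t0, $t3: $t7=13|12=13
after srl $t0, $t3, 3: $t0=12>>3=1
after add $t7, $t4, $t3: $t7=18+12=30
after neg $t4: $t4=-(18)=-18
after sub $t0, $t4, 6: $t0=(-18)-6=-24
halt.

30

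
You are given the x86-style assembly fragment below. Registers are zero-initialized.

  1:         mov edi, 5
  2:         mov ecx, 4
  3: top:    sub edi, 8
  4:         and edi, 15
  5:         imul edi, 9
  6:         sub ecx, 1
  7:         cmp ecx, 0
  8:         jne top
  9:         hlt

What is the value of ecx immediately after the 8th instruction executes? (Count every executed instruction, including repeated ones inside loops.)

after mov edi, 5: edi=5
after mov ecx, 4: ecx=4
after sub edi, 8: edi=5-8=-3
after and edi, 15: edi=(-3)&15=13
after imul edi, 9: edi=13*9=117
after sub ecx, 1: ecx=4-1=3
cmp ecx, 0  (cmp 3,0)
jne top: taken
After step 8: ecx = 3.

3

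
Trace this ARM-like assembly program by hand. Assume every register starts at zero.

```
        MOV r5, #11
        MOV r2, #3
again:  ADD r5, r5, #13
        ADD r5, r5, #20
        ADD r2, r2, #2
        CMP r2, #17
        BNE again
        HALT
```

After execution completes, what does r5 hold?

242

after MOV r5, #11: r5=11
after MOV r2, #3: r2=3
after ADD r5, r5, #13: r5=11+13=24
after ADD r5, r5, #20: r5=24+20=44
after ADD r2, r2, #2: r2=3+2=5
CMP r2, #17  (cmp 5,17)
BNE again: taken
after ADD r5, r5, #13: r5=44+13=57
after ADD r5, r5, #20: r5=57+20=77
after ADD r2, r2, #2: r2=5+2=7
CMP r2, #17  (cmp 7,17)
BNE again: taken
after ADD r5, r5, #13: r5=77+13=90
after ADD r5, r5, #20: r5=90+20=110
after ADD r2, r2, #2: r2=7+2=9
CMP r2, #17  (cmp 9,17)
BNE again: taken
after ADD r5, r5, #13: r5=110+13=123
after ADD r5, r5, #20: r5=123+20=143
after ADD r2, r2, #2: r2=9+2=11
CMP r2, #17  (cmp 11,17)
BNE again: taken
after ADD r5, r5, #13: r5=143+13=156
after ADD r5, r5, #20: r5=156+20=176
after ADD r2, r2, #2: r2=11+2=13
CMP r2, #17  (cmp 13,17)
BNE again: taken
after ADD r5, r5, #13: r5=176+13=189
after ADD r5, r5, #20: r5=189+20=209
after ADD r2, r2, #2: r2=13+2=15
CMP r2, #17  (cmp 15,17)
BNE again: taken
after ADD r5, r5, #13: r5=209+13=222
after ADD r5, r5, #20: r5=222+20=242
after ADD r2, r2, #2: r2=15+2=17
CMP r2, #17  (cmp 17,17)
BNE again: not taken
halt.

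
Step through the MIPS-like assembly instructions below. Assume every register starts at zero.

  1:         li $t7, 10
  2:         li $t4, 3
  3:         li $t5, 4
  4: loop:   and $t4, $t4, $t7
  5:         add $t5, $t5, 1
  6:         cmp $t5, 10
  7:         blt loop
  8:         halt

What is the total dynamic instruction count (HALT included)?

28

after li $t7, 10: $t7=10
after li $t4, 3: $t4=3
after li $t5, 4: $t5=4
after and $t4, $t4, $t7: $t4=3&10=2
after add $t5, $t5, 1: $t5=4+1=5
cmp $t5, 10  (cmp 5,10)
blt loop: taken
after and $t4, $t4, $t7: $t4=2&10=2
after add $t5, $t5, 1: $t5=5+1=6
cmp $t5, 10  (cmp 6,10)
blt loop: taken
after and $t4, $t4, $t7: $t4=2&10=2
after add $t5, $t5, 1: $t5=6+1=7
cmp $t5, 10  (cmp 7,10)
blt loop: taken
after and $t4, $t4, $t7: $t4=2&10=2
after add $t5, $t5, 1: $t5=7+1=8
cmp $t5, 10  (cmp 8,10)
blt loop: taken
after and $t4, $t4, $t7: $t4=2&10=2
after add $t5, $t5, 1: $t5=8+1=9
cmp $t5, 10  (cmp 9,10)
blt loop: taken
after and $t4, $t4, $t7: $t4=2&10=2
after add $t5, $t5, 1: $t5=9+1=10
cmp $t5, 10  (cmp 10,10)
blt loop: not taken
halt.
Total executed instructions: 28.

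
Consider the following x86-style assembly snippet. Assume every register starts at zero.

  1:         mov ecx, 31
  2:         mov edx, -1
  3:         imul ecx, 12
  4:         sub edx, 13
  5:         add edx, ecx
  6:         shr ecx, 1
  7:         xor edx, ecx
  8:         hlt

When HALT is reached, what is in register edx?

476

after mov ecx, 31: ecx=31
after mov edx, -1: edx=-1
after imul ecx, 12: ecx=31*12=372
after sub edx, 13: edx=(-1)-13=-14
after add edx, ecx: edx=(-14)+372=358
after shr ecx, 1: ecx=372>>1=186
after xor edx, ecx: edx=358^186=476
halt.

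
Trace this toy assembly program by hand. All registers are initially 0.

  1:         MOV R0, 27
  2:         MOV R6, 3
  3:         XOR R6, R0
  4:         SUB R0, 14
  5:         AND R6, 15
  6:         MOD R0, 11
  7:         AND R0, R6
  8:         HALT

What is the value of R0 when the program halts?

MOV R0, 27 → R0=27
MOV R6, 3 → R6=3
XOR R6, R0 → R6=3^27=24
SUB R0, 14 → R0=27-14=13
AND R6, 15 → R6=24&15=8
MOD R0, 11 → R0=13%11=2
AND R0, R6 → R0=2&8=0
halt.

0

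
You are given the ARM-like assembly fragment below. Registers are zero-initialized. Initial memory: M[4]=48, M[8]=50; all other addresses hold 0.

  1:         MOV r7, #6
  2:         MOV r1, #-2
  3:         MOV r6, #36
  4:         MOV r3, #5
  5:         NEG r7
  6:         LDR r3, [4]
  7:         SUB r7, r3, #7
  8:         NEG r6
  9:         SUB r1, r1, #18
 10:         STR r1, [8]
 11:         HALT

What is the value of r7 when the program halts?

41

r7=6
r1=-2
r6=36
r3=5
r7=-(6)=-6
r3=M[4]=48
r7=48-7=41
r6=-(36)=-36
r1=(-2)-18=-20
STR r1, [8] → M[8]=-20
halt.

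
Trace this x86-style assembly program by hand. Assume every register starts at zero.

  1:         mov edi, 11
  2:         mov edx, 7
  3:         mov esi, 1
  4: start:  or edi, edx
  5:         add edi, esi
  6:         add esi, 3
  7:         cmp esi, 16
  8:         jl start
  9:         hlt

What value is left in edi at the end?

mov edi, 11 → edi=11
mov edx, 7 → edx=7
mov esi, 1 → esi=1
or edi, edx → edi=11|7=15
add edi, esi → edi=15+1=16
add esi, 3 → esi=1+3=4
cmp esi, 16  (cmp 4,16)
jl start: taken
or edi, edx → edi=16|7=23
add edi, esi → edi=23+4=27
add esi, 3 → esi=4+3=7
cmp esi, 16  (cmp 7,16)
jl start: taken
or edi, edx → edi=27|7=31
add edi, esi → edi=31+7=38
add esi, 3 → esi=7+3=10
cmp esi, 16  (cmp 10,16)
jl start: taken
or edi, edx → edi=38|7=39
add edi, esi → edi=39+10=49
add esi, 3 → esi=10+3=13
cmp esi, 16  (cmp 13,16)
jl start: taken
or edi, edx → edi=49|7=55
add edi, esi → edi=55+13=68
add esi, 3 → esi=13+3=16
cmp esi, 16  (cmp 16,16)
jl start: not taken
halt.

68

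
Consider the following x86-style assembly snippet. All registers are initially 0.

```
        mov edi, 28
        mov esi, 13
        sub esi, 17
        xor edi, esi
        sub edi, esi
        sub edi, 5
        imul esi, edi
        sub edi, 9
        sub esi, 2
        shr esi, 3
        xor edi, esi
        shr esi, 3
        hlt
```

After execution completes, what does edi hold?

edi=28
esi=13
esi=13-17=-4
edi=28^(-4)=-32
edi=(-32)-(-4)=-28
edi=(-28)-5=-33
esi=(-4)*(-33)=132
edi=(-33)-9=-42
esi=132-2=130
esi=130>>3=16
edi=(-42)^16=-58
esi=16>>3=2
halt.

-58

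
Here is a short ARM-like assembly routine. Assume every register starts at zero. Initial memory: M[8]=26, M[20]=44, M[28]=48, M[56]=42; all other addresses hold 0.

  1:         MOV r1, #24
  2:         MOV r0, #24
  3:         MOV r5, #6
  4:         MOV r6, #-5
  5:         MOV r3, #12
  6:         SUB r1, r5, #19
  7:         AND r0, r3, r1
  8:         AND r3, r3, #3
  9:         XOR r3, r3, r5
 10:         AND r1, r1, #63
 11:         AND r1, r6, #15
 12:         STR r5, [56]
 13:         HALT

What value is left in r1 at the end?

after MOV r1, #24: r1=24
after MOV r0, #24: r0=24
after MOV r5, #6: r5=6
after MOV r6, #-5: r6=-5
after MOV r3, #12: r3=12
after SUB r1, r5, #19: r1=6-19=-13
after AND r0, r3, r1: r0=12&(-13)=0
after AND r3, r3, #3: r3=12&3=0
after XOR r3, r3, r5: r3=0^6=6
after AND r1, r1, #63: r1=(-13)&63=51
after AND r1, r6, #15: r1=(-5)&15=11
STR r5, [56] → M[56]=6
halt.

11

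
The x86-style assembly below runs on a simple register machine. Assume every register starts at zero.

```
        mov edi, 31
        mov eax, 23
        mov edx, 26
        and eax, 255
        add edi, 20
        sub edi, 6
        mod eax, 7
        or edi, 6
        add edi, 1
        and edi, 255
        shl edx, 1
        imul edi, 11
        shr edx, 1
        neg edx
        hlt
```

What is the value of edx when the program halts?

mov edi, 31 → edi=31
mov eax, 23 → eax=23
mov edx, 26 → edx=26
and eax, 255 → eax=23&255=23
add edi, 20 → edi=31+20=51
sub edi, 6 → edi=51-6=45
mod eax, 7 → eax=23%7=2
or edi, 6 → edi=45|6=47
add edi, 1 → edi=47+1=48
and edi, 255 → edi=48&255=48
shl edx, 1 → edx=26<<1=52
imul edi, 11 → edi=48*11=528
shr edx, 1 → edx=52>>1=26
neg edx → edx=-(26)=-26
halt.

-26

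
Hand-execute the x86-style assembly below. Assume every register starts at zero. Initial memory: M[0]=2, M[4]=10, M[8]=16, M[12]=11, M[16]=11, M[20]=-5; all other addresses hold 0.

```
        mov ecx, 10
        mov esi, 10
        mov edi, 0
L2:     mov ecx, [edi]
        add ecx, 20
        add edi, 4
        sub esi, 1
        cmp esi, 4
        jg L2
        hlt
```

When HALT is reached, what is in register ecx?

15

mov ecx, 10 → ecx=10
mov esi, 10 → esi=10
mov edi, 0 → edi=0
mov ecx, [edi] → ecx=M[0]=2
add ecx, 20 → ecx=2+20=22
add edi, 4 → edi=0+4=4
sub esi, 1 → esi=10-1=9
cmp esi, 4  (cmp 9,4)
jg L2: taken
mov ecx, [edi] → ecx=M[4]=10
add ecx, 20 → ecx=10+20=30
add edi, 4 → edi=4+4=8
sub esi, 1 → esi=9-1=8
cmp esi, 4  (cmp 8,4)
jg L2: taken
mov ecx, [edi] → ecx=M[8]=16
add ecx, 20 → ecx=16+20=36
add edi, 4 → edi=8+4=12
sub esi, 1 → esi=8-1=7
cmp esi, 4  (cmp 7,4)
jg L2: taken
mov ecx, [edi] → ecx=M[12]=11
add ecx, 20 → ecx=11+20=31
add edi, 4 → edi=12+4=16
sub esi, 1 → esi=7-1=6
cmp esi, 4  (cmp 6,4)
jg L2: taken
mov ecx, [edi] → ecx=M[16]=11
add ecx, 20 → ecx=11+20=31
add edi, 4 → edi=16+4=20
sub esi, 1 → esi=6-1=5
cmp esi, 4  (cmp 5,4)
jg L2: taken
mov ecx, [edi] → ecx=M[20]=-5
add ecx, 20 → ecx=(-5)+20=15
add edi, 4 → edi=20+4=24
sub esi, 1 → esi=5-1=4
cmp esi, 4  (cmp 4,4)
jg L2: not taken
halt.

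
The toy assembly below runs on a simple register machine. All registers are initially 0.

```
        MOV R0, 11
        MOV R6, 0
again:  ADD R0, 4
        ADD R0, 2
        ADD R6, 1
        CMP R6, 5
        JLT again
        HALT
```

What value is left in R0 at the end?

after MOV R0, 11: R0=11
after MOV R6, 0: R6=0
after ADD R0, 4: R0=11+4=15
after ADD R0, 2: R0=15+2=17
after ADD R6, 1: R6=0+1=1
CMP R6, 5  (cmp 1,5)
JLT again: taken
after ADD R0, 4: R0=17+4=21
after ADD R0, 2: R0=21+2=23
after ADD R6, 1: R6=1+1=2
CMP R6, 5  (cmp 2,5)
JLT again: taken
after ADD R0, 4: R0=23+4=27
after ADD R0, 2: R0=27+2=29
after ADD R6, 1: R6=2+1=3
CMP R6, 5  (cmp 3,5)
JLT again: taken
after ADD R0, 4: R0=29+4=33
after ADD R0, 2: R0=33+2=35
after ADD R6, 1: R6=3+1=4
CMP R6, 5  (cmp 4,5)
JLT again: taken
after ADD R0, 4: R0=35+4=39
after ADD R0, 2: R0=39+2=41
after ADD R6, 1: R6=4+1=5
CMP R6, 5  (cmp 5,5)
JLT again: not taken
halt.

41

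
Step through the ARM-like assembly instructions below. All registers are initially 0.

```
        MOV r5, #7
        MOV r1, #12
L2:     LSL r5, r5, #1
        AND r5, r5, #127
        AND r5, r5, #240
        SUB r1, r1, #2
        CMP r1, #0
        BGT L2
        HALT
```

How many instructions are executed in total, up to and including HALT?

39

r5=7
r1=12
r5=7<<1=14
r5=14&127=14
r5=14&240=0
r1=12-2=10
CMP r1, #0  (cmp 10,0)
BGT L2: taken
r5=0<<1=0
r5=0&127=0
r5=0&240=0
r1=10-2=8
CMP r1, #0  (cmp 8,0)
BGT L2: taken
r5=0<<1=0
r5=0&127=0
r5=0&240=0
r1=8-2=6
CMP r1, #0  (cmp 6,0)
BGT L2: taken
r5=0<<1=0
r5=0&127=0
r5=0&240=0
r1=6-2=4
CMP r1, #0  (cmp 4,0)
BGT L2: taken
r5=0<<1=0
r5=0&127=0
r5=0&240=0
r1=4-2=2
CMP r1, #0  (cmp 2,0)
BGT L2: taken
r5=0<<1=0
r5=0&127=0
r5=0&240=0
r1=2-2=0
CMP r1, #0  (cmp 0,0)
BGT L2: not taken
halt.
Total executed instructions: 39.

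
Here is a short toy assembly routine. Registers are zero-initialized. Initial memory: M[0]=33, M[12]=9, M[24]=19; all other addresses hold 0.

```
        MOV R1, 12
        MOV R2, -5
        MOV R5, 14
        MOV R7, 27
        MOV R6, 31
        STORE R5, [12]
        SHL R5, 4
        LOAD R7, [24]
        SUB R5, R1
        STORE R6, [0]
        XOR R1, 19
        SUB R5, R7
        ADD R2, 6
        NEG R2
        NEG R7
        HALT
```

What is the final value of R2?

-1

R1=12
R2=-5
R5=14
R7=27
R6=31
STORE R5, [12] → M[12]=14
R5=14<<4=224
R7=M[24]=19
R5=224-12=212
STORE R6, [0] → M[0]=31
R1=12^19=31
R5=212-19=193
R2=(-5)+6=1
R2=-(1)=-1
R7=-(19)=-19
halt.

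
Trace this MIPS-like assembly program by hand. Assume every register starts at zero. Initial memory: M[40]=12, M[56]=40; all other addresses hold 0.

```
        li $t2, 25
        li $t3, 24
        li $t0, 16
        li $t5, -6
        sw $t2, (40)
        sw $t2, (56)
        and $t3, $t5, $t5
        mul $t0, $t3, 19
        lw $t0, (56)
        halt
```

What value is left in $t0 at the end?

25

$t2=25
$t3=24
$t0=16
$t5=-6
sw $t2, (40) → M[40]=25
sw $t2, (56) → M[56]=25
$t3=(-6)&(-6)=-6
$t0=(-6)*19=-114
$t0=M[56]=25
halt.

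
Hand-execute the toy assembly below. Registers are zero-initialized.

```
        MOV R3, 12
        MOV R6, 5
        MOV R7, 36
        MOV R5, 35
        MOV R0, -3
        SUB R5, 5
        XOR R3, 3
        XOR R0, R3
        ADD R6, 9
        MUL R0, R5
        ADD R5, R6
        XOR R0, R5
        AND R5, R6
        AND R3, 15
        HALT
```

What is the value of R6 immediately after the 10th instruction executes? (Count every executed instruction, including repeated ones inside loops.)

after MOV R3, 12: R3=12
after MOV R6, 5: R6=5
after MOV R7, 36: R7=36
after MOV R5, 35: R5=35
after MOV R0, -3: R0=-3
after SUB R5, 5: R5=35-5=30
after XOR R3, 3: R3=12^3=15
after XOR R0, R3: R0=(-3)^15=-14
after ADD R6, 9: R6=5+9=14
after MUL R0, R5: R0=(-14)*30=-420
After step 10: R6 = 14.

14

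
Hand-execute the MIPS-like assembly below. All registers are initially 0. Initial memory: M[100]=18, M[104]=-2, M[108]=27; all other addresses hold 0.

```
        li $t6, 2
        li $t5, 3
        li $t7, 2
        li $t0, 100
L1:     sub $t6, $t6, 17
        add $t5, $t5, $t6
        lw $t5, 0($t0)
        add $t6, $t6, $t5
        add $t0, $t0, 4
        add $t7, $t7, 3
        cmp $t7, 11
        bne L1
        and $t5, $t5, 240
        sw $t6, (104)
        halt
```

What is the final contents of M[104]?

-6

li $t6, 2 → $t6=2
li $t5, 3 → $t5=3
li $t7, 2 → $t7=2
li $t0, 100 → $t0=100
sub $t6, $t6, 17 → $t6=2-17=-15
add $t5, $t5, $t6 → $t5=3+(-15)=-12
lw $t5, 0($t0) → $t5=M[100]=18
add $t6, $t6, $t5 → $t6=(-15)+18=3
add $t0, $t0, 4 → $t0=100+4=104
add $t7, $t7, 3 → $t7=2+3=5
cmp $t7, 11  (cmp 5,11)
bne L1: taken
sub $t6, $t6, 17 → $t6=3-17=-14
add $t5, $t5, $t6 → $t5=18+(-14)=4
lw $t5, 0($t0) → $t5=M[104]=-2
add $t6, $t6, $t5 → $t6=(-14)+(-2)=-16
add $t0, $t0, 4 → $t0=104+4=108
add $t7, $t7, 3 → $t7=5+3=8
cmp $t7, 11  (cmp 8,11)
bne L1: taken
sub $t6, $t6, 17 → $t6=(-16)-17=-33
add $t5, $t5, $t6 → $t5=(-2)+(-33)=-35
lw $t5, 0($t0) → $t5=M[108]=27
add $t6, $t6, $t5 → $t6=(-33)+27=-6
add $t0, $t0, 4 → $t0=108+4=112
add $t7, $t7, 3 → $t7=8+3=11
cmp $t7, 11  (cmp 11,11)
bne L1: not taken
and $t5, $t5, 240 → $t5=27&240=16
sw $t6, (104) → M[104]=-6
halt.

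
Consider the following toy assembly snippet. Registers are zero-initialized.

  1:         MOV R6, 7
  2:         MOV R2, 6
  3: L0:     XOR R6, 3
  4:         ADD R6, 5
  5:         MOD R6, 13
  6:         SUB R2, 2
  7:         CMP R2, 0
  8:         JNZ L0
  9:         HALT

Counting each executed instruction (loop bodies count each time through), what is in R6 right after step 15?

after MOV R6, 7: R6=7
after MOV R2, 6: R2=6
after XOR R6, 3: R6=7^3=4
after ADD R6, 5: R6=4+5=9
after MOD R6, 13: R6=9%13=9
after SUB R2, 2: R2=6-2=4
CMP R2, 0  (cmp 4,0)
JNZ L0: taken
after XOR R6, 3: R6=9^3=10
after ADD R6, 5: R6=10+5=15
after MOD R6, 13: R6=15%13=2
after SUB R2, 2: R2=4-2=2
CMP R2, 0  (cmp 2,0)
JNZ L0: taken
after XOR R6, 3: R6=2^3=1
After step 15: R6 = 1.

1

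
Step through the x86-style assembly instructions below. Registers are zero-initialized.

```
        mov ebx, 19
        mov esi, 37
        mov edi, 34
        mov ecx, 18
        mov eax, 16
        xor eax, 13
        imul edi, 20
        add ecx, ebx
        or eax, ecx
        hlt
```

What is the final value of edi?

680

ebx=19
esi=37
edi=34
ecx=18
eax=16
eax=16^13=29
edi=34*20=680
ecx=18+19=37
eax=29|37=61
halt.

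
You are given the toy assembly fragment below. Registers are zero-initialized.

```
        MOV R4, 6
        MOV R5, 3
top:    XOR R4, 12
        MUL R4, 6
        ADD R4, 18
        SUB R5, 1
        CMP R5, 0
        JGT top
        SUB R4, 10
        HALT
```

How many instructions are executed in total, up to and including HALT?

after MOV R4, 6: R4=6
after MOV R5, 3: R5=3
after XOR R4, 12: R4=6^12=10
after MUL R4, 6: R4=10*6=60
after ADD R4, 18: R4=60+18=78
after SUB R5, 1: R5=3-1=2
CMP R5, 0  (cmp 2,0)
JGT top: taken
after XOR R4, 12: R4=78^12=66
after MUL R4, 6: R4=66*6=396
after ADD R4, 18: R4=396+18=414
after SUB R5, 1: R5=2-1=1
CMP R5, 0  (cmp 1,0)
JGT top: taken
after XOR R4, 12: R4=414^12=402
after MUL R4, 6: R4=402*6=2412
after ADD R4, 18: R4=2412+18=2430
after SUB R5, 1: R5=1-1=0
CMP R5, 0  (cmp 0,0)
JGT top: not taken
after SUB R4, 10: R4=2430-10=2420
halt.
Total executed instructions: 22.

22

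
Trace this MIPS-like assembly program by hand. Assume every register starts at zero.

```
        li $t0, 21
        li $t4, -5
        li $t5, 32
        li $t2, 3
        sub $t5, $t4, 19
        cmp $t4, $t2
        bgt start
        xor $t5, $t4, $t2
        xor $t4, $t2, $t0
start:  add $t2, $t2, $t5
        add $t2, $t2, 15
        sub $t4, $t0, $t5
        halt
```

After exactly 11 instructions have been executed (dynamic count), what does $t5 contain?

li $t0, 21 → $t0=21
li $t4, -5 → $t4=-5
li $t5, 32 → $t5=32
li $t2, 3 → $t2=3
sub $t5, $t4, 19 → $t5=(-5)-19=-24
cmp $t4, $t2  (cmp -5,3)
bgt start: not taken
xor $t5, $t4, $t2 → $t5=(-5)^3=-8
xor $t4, $t2, $t0 → $t4=3^21=22
add $t2, $t2, $t5 → $t2=3+(-8)=-5
add $t2, $t2, 15 → $t2=(-5)+15=10
After step 11: $t5 = -8.

-8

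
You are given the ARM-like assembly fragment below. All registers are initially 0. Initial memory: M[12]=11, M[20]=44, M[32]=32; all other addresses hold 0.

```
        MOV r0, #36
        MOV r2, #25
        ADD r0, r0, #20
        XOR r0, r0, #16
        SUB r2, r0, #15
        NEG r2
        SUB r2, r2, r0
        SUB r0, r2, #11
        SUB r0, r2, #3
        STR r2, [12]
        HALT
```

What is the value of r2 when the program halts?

r0=36
r2=25
r0=36+20=56
r0=56^16=40
r2=40-15=25
r2=-(25)=-25
r2=(-25)-40=-65
r0=(-65)-11=-76
r0=(-65)-3=-68
STR r2, [12] → M[12]=-65
halt.

-65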